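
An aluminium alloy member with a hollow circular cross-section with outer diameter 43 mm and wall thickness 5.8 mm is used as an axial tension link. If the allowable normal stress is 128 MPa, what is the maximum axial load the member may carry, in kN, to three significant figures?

A = 677.8 mm².
P_max = σ_allow · A = 128 · 677.8 = 86760 N = 86.76 kN.

86.8 kN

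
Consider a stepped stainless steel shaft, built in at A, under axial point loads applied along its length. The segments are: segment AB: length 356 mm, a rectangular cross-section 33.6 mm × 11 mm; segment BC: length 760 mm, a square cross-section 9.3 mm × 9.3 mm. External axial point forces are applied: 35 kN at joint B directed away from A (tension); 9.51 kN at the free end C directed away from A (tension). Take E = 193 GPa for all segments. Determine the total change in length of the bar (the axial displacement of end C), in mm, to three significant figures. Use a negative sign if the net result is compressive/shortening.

0.655 mm

Internal axial forces (sectioning from the free end, tension +): N_BC = 9.51 kN, N_AB = 44.51 kN.
A_AB = 369.6 mm².
A_BC = 86.49 mm².
δ_AB = 44510·356/(369.6·193000) = 0.2221 mm
δ_BC = 9510·760/(86.49·193000) = 0.433 mm
δ = Σδ_i = 0.6551 mm.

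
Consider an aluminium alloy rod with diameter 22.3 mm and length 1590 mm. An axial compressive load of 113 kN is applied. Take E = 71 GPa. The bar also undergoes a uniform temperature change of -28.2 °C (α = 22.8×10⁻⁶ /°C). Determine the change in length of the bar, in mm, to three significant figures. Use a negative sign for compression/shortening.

-7.50 mm

A = 390.6 mm².
δ_mech = NL/(AE) = -113000·1590/(390.6·71000) = -6.479 mm.
δ_thermal = αLΔT = 22.8e-6·1590·-28.2 = -1.022 mm.
δ = δ_mech + δ_thermal = -7.501 mm.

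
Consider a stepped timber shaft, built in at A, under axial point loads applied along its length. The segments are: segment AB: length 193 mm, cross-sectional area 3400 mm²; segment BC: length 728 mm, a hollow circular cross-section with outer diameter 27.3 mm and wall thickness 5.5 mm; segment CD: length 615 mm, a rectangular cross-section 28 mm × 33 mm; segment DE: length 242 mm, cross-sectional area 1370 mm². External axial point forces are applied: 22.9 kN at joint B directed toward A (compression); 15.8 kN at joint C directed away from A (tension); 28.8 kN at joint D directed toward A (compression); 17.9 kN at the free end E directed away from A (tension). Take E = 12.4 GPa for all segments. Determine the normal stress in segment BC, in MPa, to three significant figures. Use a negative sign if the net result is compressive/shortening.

Internal axial forces (sectioning from the free end, tension +): N_DE = 17.9 kN, N_CD = -10.9 kN, N_BC = 4.9 kN, N_AB = -18 kN.
A_BC = 376.7 mm².
σ_BC = N_BC/A_BC = 4900/376.7 = 13.01 MPa.

13.0 MPa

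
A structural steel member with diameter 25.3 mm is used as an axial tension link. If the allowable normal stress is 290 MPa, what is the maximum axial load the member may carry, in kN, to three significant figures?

146 kN

A = 502.7 mm².
P_max = σ_allow · A = 290 · 502.7 = 145800 N = 145.8 kN.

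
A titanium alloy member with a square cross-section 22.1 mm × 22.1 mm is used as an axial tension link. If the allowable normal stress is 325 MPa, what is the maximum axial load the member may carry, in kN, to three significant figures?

159 kN

A = 488.4 mm².
P_max = σ_allow · A = 325 · 488.4 = 158700 N = 158.7 kN.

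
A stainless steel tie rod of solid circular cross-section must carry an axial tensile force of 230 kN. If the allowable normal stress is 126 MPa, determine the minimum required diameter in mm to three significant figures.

Required area A ≥ P/σ_allow = 230000/126 = 1825 mm².
For a solid circular section, d ≥ √(4A/π) = 48.21 mm.

48.2 mm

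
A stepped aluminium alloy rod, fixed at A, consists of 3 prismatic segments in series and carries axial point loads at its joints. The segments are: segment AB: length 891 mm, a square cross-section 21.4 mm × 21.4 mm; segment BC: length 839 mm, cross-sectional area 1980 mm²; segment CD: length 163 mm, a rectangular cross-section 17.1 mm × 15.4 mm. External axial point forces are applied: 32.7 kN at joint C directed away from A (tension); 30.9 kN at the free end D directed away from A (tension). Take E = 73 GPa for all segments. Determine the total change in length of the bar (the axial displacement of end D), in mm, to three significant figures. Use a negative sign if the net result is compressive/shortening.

Internal axial forces (sectioning from the free end, tension +): N_CD = 30.9 kN, N_BC = 63.6 kN, N_AB = 63.6 kN.
A_AB = 458 mm².
A_CD = 263.3 mm².
δ_AB = 63600·891/(458·73000) = 1.695 mm
δ_BC = 63600·839/(1980·73000) = 0.3692 mm
δ_CD = 30900·163/(263.3·73000) = 0.262 mm
δ = Σδ_i = 2.326 mm.

2.33 mm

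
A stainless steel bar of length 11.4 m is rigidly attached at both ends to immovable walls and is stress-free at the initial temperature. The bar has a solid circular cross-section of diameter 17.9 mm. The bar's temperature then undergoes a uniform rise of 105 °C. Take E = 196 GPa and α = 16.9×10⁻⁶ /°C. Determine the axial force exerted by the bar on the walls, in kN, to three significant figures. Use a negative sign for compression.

-87.5 kN

Free thermal expansion αLΔT = 16.9e-6 · 11400 · 105 = 20.23 mm.
The walls impose strain ε = −(20.23)/11400 = -1.7745e-03; σ = Eε = 196000 · -1.7745e-03 = -347.8 MPa.
Wall reaction R = σ·A = -347.8·251.6 = -87520 N = -87.52 kN.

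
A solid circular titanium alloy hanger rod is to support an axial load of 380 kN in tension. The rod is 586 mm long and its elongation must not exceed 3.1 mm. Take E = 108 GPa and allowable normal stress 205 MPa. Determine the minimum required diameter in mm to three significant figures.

48.6 mm

Required area A ≥ P/σ_allow = 380000/205 = 1854 mm².
For a solid circular section, d ≥ √(4A/π) = 48.58 mm.
Elongation limit: A ≥ PL/(Eδ_allow) = 380000·586/(108000·3.1) = 665.1 mm² ⇒ d ≥ 29.1 mm.
The stress limit governs.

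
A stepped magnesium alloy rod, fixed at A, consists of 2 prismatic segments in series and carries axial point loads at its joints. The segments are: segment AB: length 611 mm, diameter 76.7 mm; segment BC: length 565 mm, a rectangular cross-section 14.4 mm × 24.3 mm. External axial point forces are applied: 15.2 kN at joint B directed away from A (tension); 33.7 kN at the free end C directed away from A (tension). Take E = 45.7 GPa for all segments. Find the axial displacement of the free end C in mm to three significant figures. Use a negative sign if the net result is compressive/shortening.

Internal axial forces (sectioning from the free end, tension +): N_BC = 33.7 kN, N_AB = 48.9 kN.
A_AB = 4620 mm².
A_BC = 349.9 mm².
δ_AB = 48900·611/(4620·45700) = 0.1415 mm
δ_BC = 33700·565/(349.9·45700) = 1.191 mm
δ = Σδ_i = 1.332 mm.

1.33 mm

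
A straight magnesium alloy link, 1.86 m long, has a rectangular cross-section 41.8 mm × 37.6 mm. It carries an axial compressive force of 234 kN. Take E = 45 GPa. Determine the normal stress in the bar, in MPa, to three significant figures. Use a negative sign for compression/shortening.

-149 MPa

A = 1572 mm².
σ = N/A = -234000/1572 = -148.9 MPa.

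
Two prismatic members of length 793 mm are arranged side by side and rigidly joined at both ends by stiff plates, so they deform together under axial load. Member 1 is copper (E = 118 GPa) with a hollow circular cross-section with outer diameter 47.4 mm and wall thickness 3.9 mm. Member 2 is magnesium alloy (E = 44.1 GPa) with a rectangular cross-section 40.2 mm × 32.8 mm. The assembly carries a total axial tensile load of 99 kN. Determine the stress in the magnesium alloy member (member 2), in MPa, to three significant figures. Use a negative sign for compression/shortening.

A_1 = 533 mm².
A_2 = 1319 mm².
Equal strain + equilibrium ⇒ each member carries load in proportion to AE: A₁E₁ = 62890000 N, A₂E₂ = 58150000 N, ΣAE = 121000000 N.
σ₂ = P·E₂/ΣAE = 99000·44100/121000000 = 36.07 MPa.

36.1 MPa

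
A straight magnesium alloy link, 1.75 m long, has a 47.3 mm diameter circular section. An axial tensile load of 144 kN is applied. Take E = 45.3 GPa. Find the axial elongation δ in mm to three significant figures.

3.17 mm

A = 1757 mm².
δ_mech = NL/(AE) = 144000·1750/(1757·45300) = 3.166 mm.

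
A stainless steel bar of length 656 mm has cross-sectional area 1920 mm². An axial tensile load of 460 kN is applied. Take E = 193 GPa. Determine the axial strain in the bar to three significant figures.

0.00124

σ = N/A = 239.6 MPa; ε = σ/E = 239.6/193000 = 1.241e-03.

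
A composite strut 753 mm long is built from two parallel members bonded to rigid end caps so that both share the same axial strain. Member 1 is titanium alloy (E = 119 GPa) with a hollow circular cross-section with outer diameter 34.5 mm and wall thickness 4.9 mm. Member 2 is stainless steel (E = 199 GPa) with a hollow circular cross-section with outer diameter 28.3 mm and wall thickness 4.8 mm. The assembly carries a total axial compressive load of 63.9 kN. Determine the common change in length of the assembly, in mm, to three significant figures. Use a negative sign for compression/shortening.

A_1 = 455.7 mm².
A_2 = 354.4 mm².
Equal strain + equilibrium ⇒ each member carries load in proportion to AE: A₁E₁ = 54220000 N, A₂E₂ = 70520000 N, ΣAE = 124700000 N.
δ = PL/ΣAE = -63900·753/124700000 = -0.3857 mm.

-0.386 mm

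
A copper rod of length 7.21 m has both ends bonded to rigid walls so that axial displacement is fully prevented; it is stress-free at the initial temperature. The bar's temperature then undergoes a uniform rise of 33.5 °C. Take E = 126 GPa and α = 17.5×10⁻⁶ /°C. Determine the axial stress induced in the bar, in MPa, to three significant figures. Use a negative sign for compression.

Free thermal expansion αLΔT = 17.5e-6 · 7210 · 33.5 = 4.227 mm.
The walls impose strain ε = −(4.227)/7210 = -5.8625e-04; σ = Eε = 126000 · -5.8625e-04 = -73.87 MPa.

-73.9 MPa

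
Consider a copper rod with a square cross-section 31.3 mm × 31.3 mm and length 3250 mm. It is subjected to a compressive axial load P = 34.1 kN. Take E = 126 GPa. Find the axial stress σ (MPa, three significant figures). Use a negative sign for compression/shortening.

-34.8 MPa

A = 979.7 mm².
σ = N/A = -34100/979.7 = -34.81 MPa.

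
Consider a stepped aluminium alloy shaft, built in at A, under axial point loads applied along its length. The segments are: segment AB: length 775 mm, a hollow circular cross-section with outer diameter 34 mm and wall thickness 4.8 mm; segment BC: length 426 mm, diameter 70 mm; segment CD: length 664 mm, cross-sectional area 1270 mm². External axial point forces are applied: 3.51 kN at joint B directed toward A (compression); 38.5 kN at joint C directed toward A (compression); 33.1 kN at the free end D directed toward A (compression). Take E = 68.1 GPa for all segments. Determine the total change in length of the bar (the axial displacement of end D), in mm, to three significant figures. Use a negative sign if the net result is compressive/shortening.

-2.31 mm

Internal axial forces (sectioning from the free end, tension +): N_CD = -33.1 kN, N_BC = -71.6 kN, N_AB = -75.11 kN.
A_AB = 440.3 mm².
A_BC = 3848 mm².
δ_AB = -75110·775/(440.3·68100) = -1.941 mm
δ_BC = -71600·426/(3848·68100) = -0.1164 mm
δ_CD = -33100·664/(1270·68100) = -0.2541 mm
δ = Σδ_i = -2.312 mm.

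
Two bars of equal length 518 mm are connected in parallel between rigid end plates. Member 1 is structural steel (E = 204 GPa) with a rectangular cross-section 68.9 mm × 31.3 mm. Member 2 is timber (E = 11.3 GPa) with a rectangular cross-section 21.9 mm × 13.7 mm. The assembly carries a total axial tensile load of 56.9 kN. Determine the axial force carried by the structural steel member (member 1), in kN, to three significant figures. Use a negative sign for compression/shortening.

56.5 kN

A_1 = 2157 mm².
A_2 = 300 mm².
Equal strain + equilibrium ⇒ each member carries load in proportion to AE: A₁E₁ = 439900000 N, A₂E₂ = 3390000 N, ΣAE = 443300000 N.
F₁ = P·A₁E₁/ΣAE = 56900·439900000/443300000 = 56460 N.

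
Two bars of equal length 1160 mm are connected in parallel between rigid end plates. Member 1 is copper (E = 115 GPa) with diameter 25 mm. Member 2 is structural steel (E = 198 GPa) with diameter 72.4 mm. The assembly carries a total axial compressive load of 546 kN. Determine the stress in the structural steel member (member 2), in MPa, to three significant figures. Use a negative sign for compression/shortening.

-124 MPa

A_1 = 490.9 mm².
A_2 = 4117 mm².
Equal strain + equilibrium ⇒ each member carries load in proportion to AE: A₁E₁ = 56450000 N, A₂E₂ = 815100000 N, ΣAE = 871600000 N.
σ₂ = P·E₂/ΣAE = -546000·198000/871600000 = -124 MPa.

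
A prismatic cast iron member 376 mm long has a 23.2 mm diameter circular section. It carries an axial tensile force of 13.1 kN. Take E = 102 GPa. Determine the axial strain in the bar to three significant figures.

3.04e-04

A = 422.7 mm².
σ = N/A = 30.99 MPa; ε = σ/E = 30.99/102000 = 3.038e-04.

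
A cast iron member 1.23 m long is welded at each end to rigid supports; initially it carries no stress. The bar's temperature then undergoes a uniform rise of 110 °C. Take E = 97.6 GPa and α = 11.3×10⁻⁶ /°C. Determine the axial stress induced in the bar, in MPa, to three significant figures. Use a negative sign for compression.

Free thermal expansion αLΔT = 11.3e-6 · 1230 · 110 = 1.529 mm.
The walls impose strain ε = −(1.529)/1230 = -1.2430e-03; σ = Eε = 97600 · -1.2430e-03 = -121.3 MPa.

-121 MPa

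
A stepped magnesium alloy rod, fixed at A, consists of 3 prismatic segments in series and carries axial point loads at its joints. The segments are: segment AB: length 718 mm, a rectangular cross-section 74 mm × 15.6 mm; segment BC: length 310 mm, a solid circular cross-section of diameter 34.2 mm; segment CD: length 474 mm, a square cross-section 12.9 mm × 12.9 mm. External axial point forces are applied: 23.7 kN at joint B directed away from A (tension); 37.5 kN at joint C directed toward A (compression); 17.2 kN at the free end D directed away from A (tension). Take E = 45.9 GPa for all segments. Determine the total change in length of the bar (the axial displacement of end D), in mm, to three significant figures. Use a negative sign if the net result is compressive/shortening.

Internal axial forces (sectioning from the free end, tension +): N_CD = 17.2 kN, N_BC = -20.3 kN, N_AB = 3.4 kN.
A_AB = 1154 mm².
A_BC = 918.6 mm².
A_CD = 166.4 mm².
δ_AB = 3400·718/(1154·45900) = 0.04607 mm
δ_BC = -20300·310/(918.6·45900) = -0.1492 mm
δ_CD = 17200·474/(166.4·45900) = 1.067 mm
δ = Σδ_i = 0.9642 mm.

0.964 mm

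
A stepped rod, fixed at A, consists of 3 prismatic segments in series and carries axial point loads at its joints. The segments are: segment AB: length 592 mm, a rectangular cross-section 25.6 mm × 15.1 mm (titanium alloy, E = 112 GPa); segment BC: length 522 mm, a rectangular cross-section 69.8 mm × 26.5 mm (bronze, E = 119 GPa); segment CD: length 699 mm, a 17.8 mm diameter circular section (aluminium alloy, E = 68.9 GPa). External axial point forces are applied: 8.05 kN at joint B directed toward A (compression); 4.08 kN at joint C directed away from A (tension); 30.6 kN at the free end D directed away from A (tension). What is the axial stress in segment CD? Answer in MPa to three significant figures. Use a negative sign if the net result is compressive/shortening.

123 MPa

Internal axial forces (sectioning from the free end, tension +): N_CD = 30.6 kN, N_BC = 34.68 kN, N_AB = 26.63 kN.
A_CD = 248.8 mm².
σ_CD = N_CD/A_CD = 30600/248.8 = 123 MPa.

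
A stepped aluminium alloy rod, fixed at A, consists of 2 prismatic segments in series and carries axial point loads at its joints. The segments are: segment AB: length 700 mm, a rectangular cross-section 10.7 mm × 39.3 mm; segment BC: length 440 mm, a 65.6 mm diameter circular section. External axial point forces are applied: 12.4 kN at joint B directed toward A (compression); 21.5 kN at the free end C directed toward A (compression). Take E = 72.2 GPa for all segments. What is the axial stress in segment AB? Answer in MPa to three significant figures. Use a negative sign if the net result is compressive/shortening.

Internal axial forces (sectioning from the free end, tension +): N_BC = -21.5 kN, N_AB = -33.9 kN.
A_AB = 420.5 mm².
σ_AB = N_AB/A_AB = -33900/420.5 = -80.62 MPa.

-80.6 MPa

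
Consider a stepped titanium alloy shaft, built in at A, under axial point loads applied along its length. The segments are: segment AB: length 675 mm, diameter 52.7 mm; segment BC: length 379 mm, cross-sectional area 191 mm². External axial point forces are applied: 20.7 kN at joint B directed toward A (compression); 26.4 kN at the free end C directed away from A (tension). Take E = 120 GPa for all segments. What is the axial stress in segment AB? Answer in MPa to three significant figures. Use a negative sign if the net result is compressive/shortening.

Internal axial forces (sectioning from the free end, tension +): N_BC = 26.4 kN, N_AB = 5.7 kN.
A_AB = 2181 mm².
σ_AB = N_AB/A_AB = 5700/2181 = 2.613 MPa.

2.61 MPa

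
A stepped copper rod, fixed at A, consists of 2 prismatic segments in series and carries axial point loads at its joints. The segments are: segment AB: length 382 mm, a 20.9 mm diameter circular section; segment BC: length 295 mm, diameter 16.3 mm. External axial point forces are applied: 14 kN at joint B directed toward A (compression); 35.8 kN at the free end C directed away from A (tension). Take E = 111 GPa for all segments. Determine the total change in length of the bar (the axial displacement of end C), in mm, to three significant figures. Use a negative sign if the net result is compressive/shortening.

0.675 mm

Internal axial forces (sectioning from the free end, tension +): N_BC = 35.8 kN, N_AB = 21.8 kN.
A_AB = 343.1 mm².
A_BC = 208.7 mm².
δ_AB = 21800·382/(343.1·111000) = 0.2187 mm
δ_BC = 35800·295/(208.7·111000) = 0.4559 mm
δ = Σδ_i = 0.6746 mm.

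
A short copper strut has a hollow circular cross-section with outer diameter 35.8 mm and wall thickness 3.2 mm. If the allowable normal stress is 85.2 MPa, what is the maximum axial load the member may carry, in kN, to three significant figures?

27.9 kN

A = 327.7 mm².
P_max = σ_allow · A = 85.2 · 327.7 = 27920 N = 27.92 kN.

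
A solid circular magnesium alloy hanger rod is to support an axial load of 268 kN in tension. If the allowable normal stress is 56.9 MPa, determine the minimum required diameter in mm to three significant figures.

Required area A ≥ P/σ_allow = 268000/56.9 = 4710 mm².
For a solid circular section, d ≥ √(4A/π) = 77.44 mm.

77.4 mm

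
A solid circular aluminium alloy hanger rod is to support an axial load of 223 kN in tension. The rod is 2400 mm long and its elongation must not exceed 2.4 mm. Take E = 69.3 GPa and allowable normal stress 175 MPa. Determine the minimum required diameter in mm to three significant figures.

64.0 mm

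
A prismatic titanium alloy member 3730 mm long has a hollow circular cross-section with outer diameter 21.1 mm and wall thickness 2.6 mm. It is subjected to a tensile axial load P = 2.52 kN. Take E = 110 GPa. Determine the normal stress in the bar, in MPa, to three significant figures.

16.7 MPa

A = 151.1 mm².
σ = N/A = 2520/151.1 = 16.68 MPa.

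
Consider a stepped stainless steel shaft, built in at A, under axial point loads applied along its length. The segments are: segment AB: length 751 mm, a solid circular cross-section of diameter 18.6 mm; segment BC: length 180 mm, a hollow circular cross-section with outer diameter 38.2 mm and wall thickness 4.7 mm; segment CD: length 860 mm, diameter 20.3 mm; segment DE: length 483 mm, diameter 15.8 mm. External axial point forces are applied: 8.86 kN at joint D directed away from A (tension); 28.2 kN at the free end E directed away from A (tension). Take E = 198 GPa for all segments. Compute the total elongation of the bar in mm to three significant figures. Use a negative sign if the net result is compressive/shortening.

1.43 mm

Internal axial forces (sectioning from the free end, tension +): N_DE = 28.2 kN, N_CD = 37.06 kN, N_BC = 37.06 kN, N_AB = 37.06 kN.
A_AB = 271.7 mm².
A_BC = 494.6 mm².
A_CD = 323.7 mm².
A_DE = 196.1 mm².
δ_AB = 37060·751/(271.7·198000) = 0.5173 mm
δ_BC = 37060·180/(494.6·198000) = 0.06811 mm
δ_CD = 37060·860/(323.7·198000) = 0.4973 mm
δ_DE = 28200·483/(196.1·198000) = 0.3509 mm
δ = Σδ_i = 1.434 mm.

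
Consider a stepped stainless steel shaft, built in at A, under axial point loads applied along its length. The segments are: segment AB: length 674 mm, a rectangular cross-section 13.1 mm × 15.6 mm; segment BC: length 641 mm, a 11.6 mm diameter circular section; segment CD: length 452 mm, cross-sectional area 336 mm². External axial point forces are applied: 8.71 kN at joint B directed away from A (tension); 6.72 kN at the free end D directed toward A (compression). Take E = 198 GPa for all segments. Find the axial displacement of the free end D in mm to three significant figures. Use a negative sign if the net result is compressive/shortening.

-0.218 mm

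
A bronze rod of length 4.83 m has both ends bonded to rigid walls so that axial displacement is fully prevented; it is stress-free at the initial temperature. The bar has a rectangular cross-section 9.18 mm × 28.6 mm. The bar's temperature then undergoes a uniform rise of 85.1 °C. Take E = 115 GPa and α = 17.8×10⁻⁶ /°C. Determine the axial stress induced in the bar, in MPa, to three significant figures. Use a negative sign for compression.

-174 MPa

Free thermal expansion αLΔT = 17.8e-6 · 4830 · 85.1 = 7.316 mm.
The walls impose strain ε = −(7.316)/4830 = -1.5148e-03; σ = Eε = 115000 · -1.5148e-03 = -174.2 MPa.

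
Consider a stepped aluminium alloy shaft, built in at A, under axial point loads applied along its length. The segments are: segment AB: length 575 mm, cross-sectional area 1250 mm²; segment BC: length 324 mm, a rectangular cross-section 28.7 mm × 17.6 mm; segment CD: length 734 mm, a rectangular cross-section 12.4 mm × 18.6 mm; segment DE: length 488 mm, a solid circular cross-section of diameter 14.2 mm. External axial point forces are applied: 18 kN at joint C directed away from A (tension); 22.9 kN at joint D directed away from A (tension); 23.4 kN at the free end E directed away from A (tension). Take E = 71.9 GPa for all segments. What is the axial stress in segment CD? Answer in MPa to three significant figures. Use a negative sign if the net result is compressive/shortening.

201 MPa

Internal axial forces (sectioning from the free end, tension +): N_DE = 23.4 kN, N_CD = 46.3 kN, N_BC = 64.3 kN, N_AB = 64.3 kN.
A_CD = 230.6 mm².
σ_CD = N_CD/A_CD = 46300/230.6 = 200.7 MPa.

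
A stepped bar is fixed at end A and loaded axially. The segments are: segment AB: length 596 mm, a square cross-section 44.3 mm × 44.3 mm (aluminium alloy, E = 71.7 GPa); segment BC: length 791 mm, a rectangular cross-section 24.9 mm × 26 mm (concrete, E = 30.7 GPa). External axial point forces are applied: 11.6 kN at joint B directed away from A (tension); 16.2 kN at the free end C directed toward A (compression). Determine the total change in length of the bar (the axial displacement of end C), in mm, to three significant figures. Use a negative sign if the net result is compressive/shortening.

-0.664 mm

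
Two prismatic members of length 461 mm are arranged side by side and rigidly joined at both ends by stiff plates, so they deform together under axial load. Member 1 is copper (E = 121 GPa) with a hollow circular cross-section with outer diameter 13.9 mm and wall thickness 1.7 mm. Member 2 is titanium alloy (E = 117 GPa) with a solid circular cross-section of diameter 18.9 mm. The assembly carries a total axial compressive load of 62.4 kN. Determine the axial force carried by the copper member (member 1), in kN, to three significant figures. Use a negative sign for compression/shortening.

A_1 = 65.16 mm².
A_2 = 280.6 mm².
Equal strain + equilibrium ⇒ each member carries load in proportion to AE: A₁E₁ = 7884000 N, A₂E₂ = 32820000 N, ΣAE = 40710000 N.
F₁ = P·A₁E₁/ΣAE = -62400·7884000/40710000 = -12080 N.

-12.1 kN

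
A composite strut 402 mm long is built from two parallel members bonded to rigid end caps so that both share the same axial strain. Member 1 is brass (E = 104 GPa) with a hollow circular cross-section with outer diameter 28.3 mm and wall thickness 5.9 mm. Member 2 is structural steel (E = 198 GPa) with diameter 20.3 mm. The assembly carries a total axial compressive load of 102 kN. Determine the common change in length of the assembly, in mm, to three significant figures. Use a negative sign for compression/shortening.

A_1 = 415.2 mm².
A_2 = 323.7 mm².
Equal strain + equilibrium ⇒ each member carries load in proportion to AE: A₁E₁ = 43180000 N, A₂E₂ = 64080000 N, ΣAE = 107300000 N.
δ = PL/ΣAE = -102000·402/107300000 = -0.3823 mm.

-0.382 mm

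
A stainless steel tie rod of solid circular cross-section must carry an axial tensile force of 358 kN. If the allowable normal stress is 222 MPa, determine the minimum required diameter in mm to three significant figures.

45.3 mm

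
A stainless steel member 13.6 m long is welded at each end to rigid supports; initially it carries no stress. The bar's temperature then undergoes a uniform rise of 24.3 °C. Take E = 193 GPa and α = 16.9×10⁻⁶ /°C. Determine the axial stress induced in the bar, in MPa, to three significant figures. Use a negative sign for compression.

-79.3 MPa

Free thermal expansion αLΔT = 16.9e-6 · 13600 · 24.3 = 5.585 mm.
The walls impose strain ε = −(5.585)/13600 = -4.1067e-04; σ = Eε = 193000 · -4.1067e-04 = -79.26 MPa.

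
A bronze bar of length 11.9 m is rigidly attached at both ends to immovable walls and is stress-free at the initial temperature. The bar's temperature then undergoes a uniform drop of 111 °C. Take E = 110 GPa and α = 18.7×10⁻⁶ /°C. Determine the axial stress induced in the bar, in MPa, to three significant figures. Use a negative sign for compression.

228 MPa

Free thermal expansion αLΔT = 18.7e-6 · 11900 · -111 = -24.7 mm.
The walls impose strain ε = −(-24.7)/11900 = 2.0757e-03; σ = Eε = 110000 · 2.0757e-03 = 228.3 MPa.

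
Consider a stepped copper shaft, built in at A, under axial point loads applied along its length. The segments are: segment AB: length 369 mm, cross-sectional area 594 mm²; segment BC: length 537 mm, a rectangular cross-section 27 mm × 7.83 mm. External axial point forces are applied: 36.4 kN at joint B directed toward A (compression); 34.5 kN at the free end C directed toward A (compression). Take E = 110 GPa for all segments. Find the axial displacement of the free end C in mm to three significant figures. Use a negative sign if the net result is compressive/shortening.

Internal axial forces (sectioning from the free end, tension +): N_BC = -34.5 kN, N_AB = -70.9 kN.
A_BC = 211.4 mm².
δ_AB = -70900·369/(594·110000) = -0.4004 mm
δ_BC = -34500·537/(211.4·110000) = -0.7967 mm
δ = Σδ_i = -1.197 mm.

-1.20 mm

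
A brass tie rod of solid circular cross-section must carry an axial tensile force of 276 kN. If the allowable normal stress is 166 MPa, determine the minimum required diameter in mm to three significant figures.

46.0 mm

Required area A ≥ P/σ_allow = 276000/166 = 1663 mm².
For a solid circular section, d ≥ √(4A/π) = 46.01 mm.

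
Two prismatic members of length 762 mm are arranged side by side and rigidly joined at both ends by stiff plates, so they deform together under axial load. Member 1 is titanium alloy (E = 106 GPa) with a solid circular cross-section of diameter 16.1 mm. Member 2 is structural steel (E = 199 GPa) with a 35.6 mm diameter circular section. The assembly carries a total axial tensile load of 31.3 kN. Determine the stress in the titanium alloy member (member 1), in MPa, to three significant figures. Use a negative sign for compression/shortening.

A_1 = 203.6 mm².
A_2 = 995.4 mm².
Equal strain + equilibrium ⇒ each member carries load in proportion to AE: A₁E₁ = 21580000 N, A₂E₂ = 198100000 N, ΣAE = 219700000 N.
σ₁ = P·E₁/ΣAE = 31300·106000/219700000 = 15.1 MPa.

15.1 MPa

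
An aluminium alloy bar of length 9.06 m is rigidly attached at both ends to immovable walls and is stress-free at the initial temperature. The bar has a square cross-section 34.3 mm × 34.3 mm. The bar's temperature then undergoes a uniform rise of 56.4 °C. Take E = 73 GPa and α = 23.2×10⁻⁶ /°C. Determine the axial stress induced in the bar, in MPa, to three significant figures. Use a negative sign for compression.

-95.5 MPa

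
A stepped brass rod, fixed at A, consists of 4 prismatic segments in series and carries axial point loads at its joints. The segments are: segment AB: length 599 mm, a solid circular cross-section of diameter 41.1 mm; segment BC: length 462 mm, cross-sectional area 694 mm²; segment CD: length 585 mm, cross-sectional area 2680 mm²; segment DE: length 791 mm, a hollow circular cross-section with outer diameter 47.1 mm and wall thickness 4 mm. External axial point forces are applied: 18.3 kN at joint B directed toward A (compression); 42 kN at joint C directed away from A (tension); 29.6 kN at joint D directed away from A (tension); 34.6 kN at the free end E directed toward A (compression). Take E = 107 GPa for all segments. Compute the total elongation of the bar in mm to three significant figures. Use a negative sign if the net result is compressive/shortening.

-0.173 mm

Internal axial forces (sectioning from the free end, tension +): N_DE = -34.6 kN, N_CD = -5 kN, N_BC = 37 kN, N_AB = 18.7 kN.
A_AB = 1327 mm².
A_DE = 541.6 mm².
δ_AB = 18700·599/(1327·107000) = 0.07891 mm
δ_BC = 37000·462/(694·107000) = 0.2302 mm
δ_CD = -5000·585/(2680·107000) = -0.0102 mm
δ_DE = -34600·791/(541.6·107000) = -0.4723 mm
δ = Σδ_i = -0.1734 mm.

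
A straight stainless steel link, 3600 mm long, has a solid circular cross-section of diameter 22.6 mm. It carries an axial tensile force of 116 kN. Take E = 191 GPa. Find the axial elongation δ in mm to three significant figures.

5.45 mm

A = 401.1 mm².
δ_mech = NL/(AE) = 116000·3600/(401.1·191000) = 5.45 mm.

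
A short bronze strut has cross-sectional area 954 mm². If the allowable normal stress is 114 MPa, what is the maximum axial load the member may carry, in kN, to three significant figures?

109 kN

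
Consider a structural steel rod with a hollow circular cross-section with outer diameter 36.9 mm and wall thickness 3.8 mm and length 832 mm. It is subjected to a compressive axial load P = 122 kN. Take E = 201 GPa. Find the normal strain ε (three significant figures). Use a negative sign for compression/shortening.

A = 395.1 mm².
σ = N/A = -308.7 MPa; ε = σ/E = -308.7/201000 = -1.536e-03.

-0.00154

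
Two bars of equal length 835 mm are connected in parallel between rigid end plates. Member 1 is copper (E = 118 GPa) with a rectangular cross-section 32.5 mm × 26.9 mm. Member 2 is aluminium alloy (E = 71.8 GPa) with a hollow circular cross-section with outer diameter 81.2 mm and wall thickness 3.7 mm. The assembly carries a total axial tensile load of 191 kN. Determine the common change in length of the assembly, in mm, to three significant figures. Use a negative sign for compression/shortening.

0.950 mm

A_1 = 874.2 mm².
A_2 = 900.9 mm².
Equal strain + equilibrium ⇒ each member carries load in proportion to AE: A₁E₁ = 103200000 N, A₂E₂ = 64680000 N, ΣAE = 167800000 N.
δ = PL/ΣAE = 191000·835/167800000 = 0.9502 mm.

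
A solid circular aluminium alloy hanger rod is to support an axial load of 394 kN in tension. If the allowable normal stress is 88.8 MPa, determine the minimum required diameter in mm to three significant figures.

75.2 mm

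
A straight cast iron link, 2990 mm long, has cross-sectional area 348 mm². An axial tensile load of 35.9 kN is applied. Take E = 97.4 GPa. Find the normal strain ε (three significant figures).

σ = N/A = 103.2 MPa; ε = σ/E = 103.2/97400 = 1.059e-03.

0.00106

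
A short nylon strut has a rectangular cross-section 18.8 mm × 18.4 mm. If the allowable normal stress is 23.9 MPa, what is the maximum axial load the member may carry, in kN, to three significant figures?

8.27 kN

A = 345.9 mm².
P_max = σ_allow · A = 23.9 · 345.9 = 8267 N = 8.267 kN.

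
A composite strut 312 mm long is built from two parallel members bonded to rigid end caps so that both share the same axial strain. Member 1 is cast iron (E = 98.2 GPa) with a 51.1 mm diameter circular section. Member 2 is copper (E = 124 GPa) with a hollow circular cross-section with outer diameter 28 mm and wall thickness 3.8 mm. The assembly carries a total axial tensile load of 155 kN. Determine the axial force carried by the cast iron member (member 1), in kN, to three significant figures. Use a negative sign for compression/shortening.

A_1 = 2051 mm².
A_2 = 288.9 mm².
Equal strain + equilibrium ⇒ each member carries load in proportion to AE: A₁E₁ = 201400000 N, A₂E₂ = 35820000 N, ΣAE = 237200000 N.
F₁ = P·A₁E₁/ΣAE = 155000·201400000/237200000 = 131600 N.

132 kN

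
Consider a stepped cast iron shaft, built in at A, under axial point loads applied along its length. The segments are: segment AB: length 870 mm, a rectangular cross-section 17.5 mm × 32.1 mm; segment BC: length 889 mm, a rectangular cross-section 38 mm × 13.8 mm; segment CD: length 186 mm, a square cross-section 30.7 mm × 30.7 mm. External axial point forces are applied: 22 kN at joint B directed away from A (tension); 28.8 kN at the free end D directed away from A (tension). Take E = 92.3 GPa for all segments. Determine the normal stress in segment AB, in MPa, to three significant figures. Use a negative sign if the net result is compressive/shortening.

90.4 MPa

Internal axial forces (sectioning from the free end, tension +): N_CD = 28.8 kN, N_BC = 28.8 kN, N_AB = 50.8 kN.
A_AB = 561.8 mm².
σ_AB = N_AB/A_AB = 50800/561.8 = 90.43 MPa.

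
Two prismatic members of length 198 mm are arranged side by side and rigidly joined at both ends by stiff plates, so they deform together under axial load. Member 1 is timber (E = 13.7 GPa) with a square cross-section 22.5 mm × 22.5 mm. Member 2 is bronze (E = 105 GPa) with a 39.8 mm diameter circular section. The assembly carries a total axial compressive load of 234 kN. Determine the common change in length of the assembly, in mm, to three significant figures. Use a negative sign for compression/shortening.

-0.337 mm

A_1 = 506.2 mm².
A_2 = 1244 mm².
Equal strain + equilibrium ⇒ each member carries load in proportion to AE: A₁E₁ = 6936000 N, A₂E₂ = 130600000 N, ΣAE = 137600000 N.
δ = PL/ΣAE = -234000·198/137600000 = -0.3368 mm.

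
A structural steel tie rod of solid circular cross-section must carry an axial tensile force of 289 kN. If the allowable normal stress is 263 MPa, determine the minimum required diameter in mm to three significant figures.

Required area A ≥ P/σ_allow = 289000/263 = 1099 mm².
For a solid circular section, d ≥ √(4A/π) = 37.4 mm.

37.4 mm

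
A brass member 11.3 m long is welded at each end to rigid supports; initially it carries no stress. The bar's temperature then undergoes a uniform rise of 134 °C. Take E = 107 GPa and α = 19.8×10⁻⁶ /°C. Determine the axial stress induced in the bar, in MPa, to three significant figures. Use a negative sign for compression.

-284 MPa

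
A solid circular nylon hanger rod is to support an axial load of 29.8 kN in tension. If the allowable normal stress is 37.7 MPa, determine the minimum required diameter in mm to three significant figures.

31.7 mm

Required area A ≥ P/σ_allow = 29800/37.7 = 790.5 mm².
For a solid circular section, d ≥ √(4A/π) = 31.72 mm.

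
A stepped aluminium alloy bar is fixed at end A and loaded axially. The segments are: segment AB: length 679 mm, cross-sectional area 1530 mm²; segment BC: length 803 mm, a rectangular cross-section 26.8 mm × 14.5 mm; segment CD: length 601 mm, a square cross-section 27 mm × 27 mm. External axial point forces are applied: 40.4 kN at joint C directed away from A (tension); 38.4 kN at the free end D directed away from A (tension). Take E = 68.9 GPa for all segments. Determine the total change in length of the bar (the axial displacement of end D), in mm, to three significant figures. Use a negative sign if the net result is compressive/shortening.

Internal axial forces (sectioning from the free end, tension +): N_CD = 38.4 kN, N_BC = 78.8 kN, N_AB = 78.8 kN.
A_BC = 388.6 mm².
A_CD = 729 mm².
δ_AB = 78800·679/(1530·68900) = 0.5076 mm
δ_BC = 78800·803/(388.6·68900) = 2.363 mm
δ_CD = 38400·601/(729·68900) = 0.4595 mm
δ = Σδ_i = 3.33 mm.

3.33 mm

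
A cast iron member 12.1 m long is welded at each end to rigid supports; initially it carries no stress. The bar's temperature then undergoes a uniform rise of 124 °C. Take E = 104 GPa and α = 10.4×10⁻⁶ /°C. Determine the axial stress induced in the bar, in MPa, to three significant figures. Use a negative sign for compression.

Free thermal expansion αLΔT = 10.4e-6 · 12100 · 124 = 15.6 mm.
The walls impose strain ε = −(15.6)/12100 = -1.2896e-03; σ = Eε = 104000 · -1.2896e-03 = -134.1 MPa.

-134 MPa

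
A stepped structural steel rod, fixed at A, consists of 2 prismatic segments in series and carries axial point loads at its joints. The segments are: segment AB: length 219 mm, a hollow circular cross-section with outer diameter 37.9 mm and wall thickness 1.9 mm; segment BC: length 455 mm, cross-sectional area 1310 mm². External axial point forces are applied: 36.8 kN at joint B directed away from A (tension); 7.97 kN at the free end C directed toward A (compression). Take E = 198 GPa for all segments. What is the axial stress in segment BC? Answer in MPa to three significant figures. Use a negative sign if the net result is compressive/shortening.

-6.08 MPa

Internal axial forces (sectioning from the free end, tension +): N_BC = -7.97 kN, N_AB = 28.83 kN.
σ_BC = N_BC/A_BC = -7970/1310 = -6.084 MPa.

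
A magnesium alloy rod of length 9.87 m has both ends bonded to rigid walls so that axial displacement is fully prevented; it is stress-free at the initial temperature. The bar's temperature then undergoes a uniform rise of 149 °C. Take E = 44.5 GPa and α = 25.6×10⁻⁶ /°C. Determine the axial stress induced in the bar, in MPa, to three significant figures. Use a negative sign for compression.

-170 MPa

Free thermal expansion αLΔT = 25.6e-6 · 9870 · 149 = 37.65 mm.
The walls impose strain ε = −(37.65)/9870 = -3.8144e-03; σ = Eε = 44500 · -3.8144e-03 = -169.7 MPa.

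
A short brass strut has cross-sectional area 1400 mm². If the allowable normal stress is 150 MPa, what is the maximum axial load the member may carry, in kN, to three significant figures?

210 kN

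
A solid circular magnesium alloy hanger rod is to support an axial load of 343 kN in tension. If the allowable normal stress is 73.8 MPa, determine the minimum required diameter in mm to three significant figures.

Required area A ≥ P/σ_allow = 343000/73.8 = 4648 mm².
For a solid circular section, d ≥ √(4A/π) = 76.93 mm.

76.9 mm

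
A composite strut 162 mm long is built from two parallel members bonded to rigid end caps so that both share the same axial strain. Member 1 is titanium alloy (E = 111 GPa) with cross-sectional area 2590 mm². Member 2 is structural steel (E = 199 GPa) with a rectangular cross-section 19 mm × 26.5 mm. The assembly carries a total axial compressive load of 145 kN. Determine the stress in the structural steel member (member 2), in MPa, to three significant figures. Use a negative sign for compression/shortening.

-74.4 MPa

A_2 = 503.5 mm².
Equal strain + equilibrium ⇒ each member carries load in proportion to AE: A₁E₁ = 287500000 N, A₂E₂ = 100200000 N, ΣAE = 387700000 N.
σ₂ = P·E₂/ΣAE = -145000·199000/387700000 = -74.43 MPa.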